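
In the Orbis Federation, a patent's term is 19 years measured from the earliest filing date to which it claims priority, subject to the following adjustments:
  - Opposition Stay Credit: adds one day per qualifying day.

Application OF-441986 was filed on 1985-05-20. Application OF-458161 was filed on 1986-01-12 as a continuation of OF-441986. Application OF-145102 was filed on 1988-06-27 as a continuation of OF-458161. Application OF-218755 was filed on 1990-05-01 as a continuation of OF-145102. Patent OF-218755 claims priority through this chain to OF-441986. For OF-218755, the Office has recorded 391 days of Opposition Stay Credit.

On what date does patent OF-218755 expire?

Earliest priority filing: 20 May 1985.
Base term: 20 May 1985 + 19 years → 20 May 2004.
Opposition Stay Credit: +391 days → 15 June 2005.

June 15, 2005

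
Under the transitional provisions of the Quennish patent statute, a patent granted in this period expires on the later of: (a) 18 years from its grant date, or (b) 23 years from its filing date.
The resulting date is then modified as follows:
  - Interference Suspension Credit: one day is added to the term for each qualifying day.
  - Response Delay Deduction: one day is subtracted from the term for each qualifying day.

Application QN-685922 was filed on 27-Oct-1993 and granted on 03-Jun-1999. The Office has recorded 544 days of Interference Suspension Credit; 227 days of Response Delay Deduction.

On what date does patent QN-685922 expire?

2018-04-16

(a) grant + 18 years → 3 June 2017.
(b) filing + 23 years → 27 October 2016.
Later of the two: 3 June 2017.
Interference Suspension Credit: +544 days → 29 November 2018.
Response Delay Deduction: −227 days → 16 April 2018.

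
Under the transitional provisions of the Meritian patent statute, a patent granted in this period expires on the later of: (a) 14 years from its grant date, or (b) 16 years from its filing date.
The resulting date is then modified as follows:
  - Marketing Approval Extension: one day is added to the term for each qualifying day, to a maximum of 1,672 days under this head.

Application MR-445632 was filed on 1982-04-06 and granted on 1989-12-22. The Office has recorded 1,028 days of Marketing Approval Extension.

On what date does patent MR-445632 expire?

2006-10-15

(a) grant + 14 years → 22 December 2003.
(b) filing + 16 years → 6 April 1998.
Later of the two: 22 December 2003.
Marketing Approval Extension: 1028 days (within the 1672-day cap) → +1028 days → 15 October 2006.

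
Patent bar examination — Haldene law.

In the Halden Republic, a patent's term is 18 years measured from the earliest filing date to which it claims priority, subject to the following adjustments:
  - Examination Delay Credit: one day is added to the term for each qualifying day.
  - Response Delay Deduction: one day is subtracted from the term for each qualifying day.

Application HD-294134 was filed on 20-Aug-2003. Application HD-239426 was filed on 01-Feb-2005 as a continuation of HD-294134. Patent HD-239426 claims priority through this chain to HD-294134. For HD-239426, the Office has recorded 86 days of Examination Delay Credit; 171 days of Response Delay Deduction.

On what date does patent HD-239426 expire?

2021-05-27

Earliest priority filing: 20 August 2003.
Base term: 20 August 2003 + 18 years → 20 August 2021.
Examination Delay Credit: +86 days → 14 November 2021.
Response Delay Deduction: −171 days → 27 May 2021.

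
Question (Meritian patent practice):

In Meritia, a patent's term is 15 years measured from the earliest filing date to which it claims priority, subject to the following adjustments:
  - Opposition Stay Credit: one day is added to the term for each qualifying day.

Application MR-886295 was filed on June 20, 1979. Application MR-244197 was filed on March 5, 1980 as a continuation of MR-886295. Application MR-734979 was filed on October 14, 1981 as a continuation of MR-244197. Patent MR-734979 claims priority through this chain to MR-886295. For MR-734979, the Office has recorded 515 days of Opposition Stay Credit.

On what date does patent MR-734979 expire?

1995-11-17

Earliest priority filing: 20 June 1979.
Base term: 20 June 1979 + 15 years → 20 June 1994.
Opposition Stay Credit: +515 days → 17 November 1995.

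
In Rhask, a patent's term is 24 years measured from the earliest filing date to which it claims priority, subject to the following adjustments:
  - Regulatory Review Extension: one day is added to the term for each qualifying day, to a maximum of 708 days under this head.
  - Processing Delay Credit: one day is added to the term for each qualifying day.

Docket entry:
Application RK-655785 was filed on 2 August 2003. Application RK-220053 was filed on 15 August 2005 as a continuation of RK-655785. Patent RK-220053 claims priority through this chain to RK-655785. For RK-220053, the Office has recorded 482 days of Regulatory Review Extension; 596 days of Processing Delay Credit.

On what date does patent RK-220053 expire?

Earliest priority filing: 2 August 2003.
Base term: 2 August 2003 + 24 years → 2 August 2027.
Regulatory Review Extension: 482 days (within the 708-day cap) → +482 days → 26 November 2028.
Processing Delay Credit: +596 days → 15 July 2030.

July 15, 2030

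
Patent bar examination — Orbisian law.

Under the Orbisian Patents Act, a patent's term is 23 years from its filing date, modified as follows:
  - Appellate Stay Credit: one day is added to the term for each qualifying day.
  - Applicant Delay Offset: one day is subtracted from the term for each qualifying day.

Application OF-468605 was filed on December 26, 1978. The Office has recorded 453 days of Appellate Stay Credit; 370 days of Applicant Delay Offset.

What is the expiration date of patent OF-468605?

Base term: filing date + 23 years → 26 December 2001.
Appellate Stay Credit: +453 days → 24 March 2003.
Applicant Delay Offset: −370 days → 19 March 2002.

March 19, 2002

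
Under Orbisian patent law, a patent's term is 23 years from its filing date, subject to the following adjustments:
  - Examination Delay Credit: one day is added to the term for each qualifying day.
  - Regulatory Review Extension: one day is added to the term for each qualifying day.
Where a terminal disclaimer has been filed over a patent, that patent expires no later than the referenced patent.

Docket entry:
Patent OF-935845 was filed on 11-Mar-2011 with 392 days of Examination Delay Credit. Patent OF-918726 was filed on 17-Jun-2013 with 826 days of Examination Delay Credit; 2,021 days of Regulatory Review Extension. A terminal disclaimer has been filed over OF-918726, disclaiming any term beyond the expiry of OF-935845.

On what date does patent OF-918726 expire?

Natural term of OF-918726:
  Base: filing + 23 years → 17 June 2036.
  Examination Delay Credit: +826 days → 21 September 2038.
  Regulatory Review Extension: +2021 days → 3 April 2044.
Expiry of referenced patent OF-935845:
  Base: filing + 23 years → 11 March 2034.
  Examination Delay Credit: +392 days → 7 April 2035.
Terminal disclaimer: OF-918726 expires on the earlier of 3 April 2044 and 7 April 2035.

2035-04-07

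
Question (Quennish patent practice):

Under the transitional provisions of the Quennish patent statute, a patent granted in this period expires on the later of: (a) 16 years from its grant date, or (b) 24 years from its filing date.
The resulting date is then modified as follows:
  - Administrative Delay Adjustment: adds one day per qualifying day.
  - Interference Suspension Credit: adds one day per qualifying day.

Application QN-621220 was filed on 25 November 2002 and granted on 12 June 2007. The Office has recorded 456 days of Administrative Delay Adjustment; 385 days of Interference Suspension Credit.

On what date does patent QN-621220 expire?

March 15, 2029

(a) grant + 16 years → 12 June 2023.
(b) filing + 24 years → 25 November 2026.
Later of the two: 25 November 2026.
Administrative Delay Adjustment: +456 days → 24 February 2028.
Interference Suspension Credit: +385 days → 15 March 2029.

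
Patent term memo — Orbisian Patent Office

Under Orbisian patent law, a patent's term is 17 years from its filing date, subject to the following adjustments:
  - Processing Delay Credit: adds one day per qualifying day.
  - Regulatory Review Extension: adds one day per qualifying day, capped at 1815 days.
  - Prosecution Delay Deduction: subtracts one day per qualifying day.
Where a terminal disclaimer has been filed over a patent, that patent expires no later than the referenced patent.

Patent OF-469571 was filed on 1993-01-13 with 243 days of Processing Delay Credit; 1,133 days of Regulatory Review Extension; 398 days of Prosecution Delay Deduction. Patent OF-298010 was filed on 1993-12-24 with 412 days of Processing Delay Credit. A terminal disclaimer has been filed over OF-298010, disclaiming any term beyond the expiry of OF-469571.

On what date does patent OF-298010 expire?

February 9, 2012

Natural term of OF-298010:
  Base: filing + 17 years → 24 December 2010.
  Processing Delay Credit: +412 days → 9 February 2012.
Expiry of referenced patent OF-469571:
  Base: filing + 17 years → 13 January 2010.
  Processing Delay Credit: +243 days → 13 September 2010.
  Regulatory Review Extension: 1133 days (within the 1815-day cap) → +1133 days → 20 October 2013.
  Prosecution Delay Deduction: −398 days → 17 September 2012.
Terminal disclaimer: OF-298010 expires on the earlier of 9 February 2012 and 17 September 2012.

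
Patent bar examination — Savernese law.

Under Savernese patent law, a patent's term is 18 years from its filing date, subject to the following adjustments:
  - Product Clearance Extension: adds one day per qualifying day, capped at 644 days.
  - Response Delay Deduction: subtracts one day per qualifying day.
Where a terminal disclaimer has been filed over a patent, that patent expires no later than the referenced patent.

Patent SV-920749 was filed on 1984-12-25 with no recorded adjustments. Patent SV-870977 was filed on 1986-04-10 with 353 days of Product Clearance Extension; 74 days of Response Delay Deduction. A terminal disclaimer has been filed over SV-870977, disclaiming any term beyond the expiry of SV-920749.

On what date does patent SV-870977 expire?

Natural term of SV-870977:
  Base: filing + 18 years → 10 April 2004.
  Product Clearance Extension: 353 days (within the 644-day cap) → +353 days → 29 March 2005.
  Response Delay Deduction: −74 days → 14 January 2005.
Expiry of referenced patent SV-920749:
  Base: filing + 18 years → 25 December 2002.
Terminal disclaimer: SV-870977 expires on the earlier of 14 January 2005 and 25 December 2002.

2002-12-25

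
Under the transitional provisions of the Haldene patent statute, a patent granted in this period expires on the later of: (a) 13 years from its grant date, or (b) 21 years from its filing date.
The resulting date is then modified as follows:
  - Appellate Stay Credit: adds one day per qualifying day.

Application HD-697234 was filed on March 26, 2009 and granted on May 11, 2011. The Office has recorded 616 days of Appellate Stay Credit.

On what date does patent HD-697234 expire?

December 2, 2031

(a) grant + 13 years → 11 May 2024.
(b) filing + 21 years → 26 March 2030.
Later of the two: 26 March 2030.
Appellate Stay Credit: +616 days → 2 December 2031.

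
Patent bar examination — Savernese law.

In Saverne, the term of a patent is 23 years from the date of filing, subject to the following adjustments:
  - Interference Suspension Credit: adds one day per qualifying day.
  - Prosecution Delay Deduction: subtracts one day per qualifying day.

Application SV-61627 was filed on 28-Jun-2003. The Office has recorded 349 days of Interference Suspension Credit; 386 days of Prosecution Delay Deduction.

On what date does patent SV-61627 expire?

Base term: filing date + 23 years → 28 June 2026.
Interference Suspension Credit: +349 days → 12 June 2027.
Prosecution Delay Deduction: −386 days → 22 May 2026.

May 22, 2026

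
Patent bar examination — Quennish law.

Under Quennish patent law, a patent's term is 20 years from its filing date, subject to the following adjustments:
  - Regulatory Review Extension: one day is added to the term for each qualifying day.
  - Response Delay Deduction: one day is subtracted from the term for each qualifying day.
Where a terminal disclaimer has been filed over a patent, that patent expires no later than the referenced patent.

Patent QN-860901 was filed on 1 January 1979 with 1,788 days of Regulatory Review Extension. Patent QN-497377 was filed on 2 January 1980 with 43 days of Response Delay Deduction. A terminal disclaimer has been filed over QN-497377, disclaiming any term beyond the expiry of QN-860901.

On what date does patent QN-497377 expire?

1999-11-20

Natural term of QN-497377:
  Base: filing + 20 years → 2 January 2000.
  Response Delay Deduction: −43 days → 20 November 1999.
Expiry of referenced patent QN-860901:
  Base: filing + 20 years → 1 January 1999.
  Regulatory Review Extension: +1788 days → 24 November 2003.
Terminal disclaimer: QN-497377 expires on the earlier of 20 November 1999 and 24 November 2003.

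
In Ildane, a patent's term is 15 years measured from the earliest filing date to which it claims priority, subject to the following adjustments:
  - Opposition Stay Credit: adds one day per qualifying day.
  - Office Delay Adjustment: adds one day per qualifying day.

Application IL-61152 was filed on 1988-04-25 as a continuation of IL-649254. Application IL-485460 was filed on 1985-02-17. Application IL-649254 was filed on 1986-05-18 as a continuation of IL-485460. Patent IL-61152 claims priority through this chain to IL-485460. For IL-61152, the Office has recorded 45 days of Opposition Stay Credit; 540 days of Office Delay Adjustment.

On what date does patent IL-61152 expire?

September 24, 2001

Earliest priority filing: 17 February 1985.
Base term: 17 February 1985 + 15 years → 17 February 2000.
Opposition Stay Credit: +45 days → 2 April 2000.
Office Delay Adjustment: +540 days → 24 September 2001.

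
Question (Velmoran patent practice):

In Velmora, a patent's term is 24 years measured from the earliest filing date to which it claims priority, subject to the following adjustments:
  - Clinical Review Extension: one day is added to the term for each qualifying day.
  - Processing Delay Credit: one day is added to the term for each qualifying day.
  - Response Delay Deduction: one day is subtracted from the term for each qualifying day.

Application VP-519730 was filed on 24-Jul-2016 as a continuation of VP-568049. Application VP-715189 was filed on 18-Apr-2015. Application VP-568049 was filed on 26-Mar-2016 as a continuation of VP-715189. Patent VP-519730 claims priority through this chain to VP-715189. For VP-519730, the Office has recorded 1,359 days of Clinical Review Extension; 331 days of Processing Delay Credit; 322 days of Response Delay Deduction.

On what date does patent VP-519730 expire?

Earliest priority filing: 18 April 2015.
Base term: 18 April 2015 + 24 years → 18 April 2039.
Clinical Review Extension: +1359 days → 6 January 2043.
Processing Delay Credit: +331 days → 3 December 2043.
Response Delay Deduction: −322 days → 15 January 2043.

2043-01-15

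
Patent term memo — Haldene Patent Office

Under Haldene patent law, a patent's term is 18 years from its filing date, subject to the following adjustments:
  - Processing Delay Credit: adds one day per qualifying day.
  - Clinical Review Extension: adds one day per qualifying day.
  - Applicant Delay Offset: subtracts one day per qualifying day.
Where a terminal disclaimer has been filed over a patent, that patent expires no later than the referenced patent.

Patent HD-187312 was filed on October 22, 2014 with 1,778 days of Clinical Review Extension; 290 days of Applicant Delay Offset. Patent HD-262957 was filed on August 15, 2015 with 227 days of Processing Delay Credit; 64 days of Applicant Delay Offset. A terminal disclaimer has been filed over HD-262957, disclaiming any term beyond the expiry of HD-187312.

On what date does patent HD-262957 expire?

Natural term of HD-262957:
  Base: filing + 18 years → 15 August 2033.
  Processing Delay Credit: +227 days → 30 March 2034.
  Applicant Delay Offset: −64 days → 25 January 2034.
Expiry of referenced patent HD-187312:
  Base: filing + 18 years → 22 October 2032.
  Clinical Review Extension: +1778 days → 4 September 2037.
  Applicant Delay Offset: −290 days → 18 November 2036.
Terminal disclaimer: HD-262957 expires on the earlier of 25 January 2034 and 18 November 2036.

January 25, 2034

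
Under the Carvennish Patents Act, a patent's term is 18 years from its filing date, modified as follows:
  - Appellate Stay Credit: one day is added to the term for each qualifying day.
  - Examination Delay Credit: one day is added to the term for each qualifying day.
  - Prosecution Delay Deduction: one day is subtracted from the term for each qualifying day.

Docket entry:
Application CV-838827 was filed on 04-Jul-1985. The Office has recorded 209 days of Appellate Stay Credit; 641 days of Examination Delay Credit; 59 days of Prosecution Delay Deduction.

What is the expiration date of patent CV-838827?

September 2, 2005

Base term: filing date + 18 years → 4 July 2003.
Appellate Stay Credit: +209 days → 29 January 2004.
Examination Delay Credit: +641 days → 31 October 2005.
Prosecution Delay Deduction: −59 days → 2 September 2005.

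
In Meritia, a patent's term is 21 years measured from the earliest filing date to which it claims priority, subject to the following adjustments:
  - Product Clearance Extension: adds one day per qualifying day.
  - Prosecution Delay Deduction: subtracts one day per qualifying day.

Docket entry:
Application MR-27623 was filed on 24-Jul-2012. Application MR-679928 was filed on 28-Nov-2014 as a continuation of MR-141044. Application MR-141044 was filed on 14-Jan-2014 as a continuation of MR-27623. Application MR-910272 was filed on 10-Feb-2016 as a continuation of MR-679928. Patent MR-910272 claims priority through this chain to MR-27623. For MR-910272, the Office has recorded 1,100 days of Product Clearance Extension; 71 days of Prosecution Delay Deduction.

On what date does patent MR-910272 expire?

Earliest priority filing: 24 July 2012.
Base term: 24 July 2012 + 21 years → 24 July 2033.
Product Clearance Extension: +1100 days → 28 July 2036.
Prosecution Delay Deduction: −71 days → 18 May 2036.

2036-05-18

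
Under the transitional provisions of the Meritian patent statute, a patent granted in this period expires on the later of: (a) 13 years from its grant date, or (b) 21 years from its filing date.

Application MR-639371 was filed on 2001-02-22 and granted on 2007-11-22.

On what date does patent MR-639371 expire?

(a) grant + 13 years → 22 November 2020.
(b) filing + 21 years → 22 February 2022.
Later of the two: 22 February 2022.

February 22, 2022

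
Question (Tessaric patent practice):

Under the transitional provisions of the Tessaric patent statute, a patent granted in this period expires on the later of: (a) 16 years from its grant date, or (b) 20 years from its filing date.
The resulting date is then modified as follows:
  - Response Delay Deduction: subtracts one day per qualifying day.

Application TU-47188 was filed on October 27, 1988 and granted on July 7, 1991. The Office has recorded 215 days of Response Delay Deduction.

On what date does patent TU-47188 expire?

(a) grant + 16 years → 7 July 2007.
(b) filing + 20 years → 27 October 2008.
Later of the two: 27 October 2008.
Response Delay Deduction: −215 days → 26 March 2008.

March 26, 2008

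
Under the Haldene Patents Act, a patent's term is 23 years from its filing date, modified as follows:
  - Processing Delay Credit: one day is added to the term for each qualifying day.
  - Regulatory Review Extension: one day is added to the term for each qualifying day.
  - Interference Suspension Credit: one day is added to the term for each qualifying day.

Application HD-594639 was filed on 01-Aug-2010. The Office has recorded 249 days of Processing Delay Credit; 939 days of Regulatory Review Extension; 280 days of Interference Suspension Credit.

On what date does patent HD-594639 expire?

August 8, 2037

Base term: filing date + 23 years → 1 August 2033.
Processing Delay Credit: +249 days → 7 April 2034.
Regulatory Review Extension: +939 days → 1 November 2036.
Interference Suspension Credit: +280 days → 8 August 2037.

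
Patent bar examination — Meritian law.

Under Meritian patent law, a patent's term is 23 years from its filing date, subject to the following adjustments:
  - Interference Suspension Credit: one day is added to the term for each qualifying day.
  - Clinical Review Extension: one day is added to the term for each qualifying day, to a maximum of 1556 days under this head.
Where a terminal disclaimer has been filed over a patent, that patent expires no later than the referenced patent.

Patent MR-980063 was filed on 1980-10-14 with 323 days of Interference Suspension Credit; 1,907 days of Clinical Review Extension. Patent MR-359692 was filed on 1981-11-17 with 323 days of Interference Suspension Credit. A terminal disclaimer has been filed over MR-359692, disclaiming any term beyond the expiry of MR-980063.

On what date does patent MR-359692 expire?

October 6, 2005

Natural term of MR-359692:
  Base: filing + 23 years → 17 November 2004.
  Interference Suspension Credit: +323 days → 6 October 2005.
Expiry of referenced patent MR-980063:
  Base: filing + 23 years → 14 October 2003.
  Interference Suspension Credit: +323 days → 1 September 2004.
  Clinical Review Extension: 1907 days claimed exceeds the 1556-day cap, so +1556 days → 5 December 2008.
Terminal disclaimer: MR-359692 expires on the earlier of 6 October 2005 and 5 December 2008.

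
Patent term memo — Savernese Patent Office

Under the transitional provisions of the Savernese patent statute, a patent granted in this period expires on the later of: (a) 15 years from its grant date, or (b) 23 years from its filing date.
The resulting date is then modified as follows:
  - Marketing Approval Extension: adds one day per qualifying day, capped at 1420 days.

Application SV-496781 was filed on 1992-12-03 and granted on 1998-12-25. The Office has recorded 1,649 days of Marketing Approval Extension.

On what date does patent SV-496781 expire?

2019-10-23

(a) grant + 15 years → 25 December 2013.
(b) filing + 23 years → 3 December 2015.
Later of the two: 3 December 2015.
Marketing Approval Extension: 1649 days claimed exceeds the 1420-day cap, so +1420 days → 23 October 2019.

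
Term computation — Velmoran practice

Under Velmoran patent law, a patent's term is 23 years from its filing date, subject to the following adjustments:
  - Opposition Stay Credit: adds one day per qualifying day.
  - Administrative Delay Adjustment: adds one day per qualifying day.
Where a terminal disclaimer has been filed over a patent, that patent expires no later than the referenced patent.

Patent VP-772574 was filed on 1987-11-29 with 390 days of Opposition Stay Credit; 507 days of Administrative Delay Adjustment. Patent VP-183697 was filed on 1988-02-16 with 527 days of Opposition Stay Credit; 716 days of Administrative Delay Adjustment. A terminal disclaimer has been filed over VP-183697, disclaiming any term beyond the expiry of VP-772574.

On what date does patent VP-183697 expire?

Natural term of VP-183697:
  Base: filing + 23 years → 16 February 2011.
  Opposition Stay Credit: +527 days → 27 July 2012.
  Administrative Delay Adjustment: +716 days → 13 July 2014.
Expiry of referenced patent VP-772574:
  Base: filing + 23 years → 29 November 2010.
  Opposition Stay Credit: +390 days → 24 December 2011.
  Administrative Delay Adjustment: +507 days → 14 May 2013.
Terminal disclaimer: VP-183697 expires on the earlier of 13 July 2014 and 14 May 2013.

May 14, 2013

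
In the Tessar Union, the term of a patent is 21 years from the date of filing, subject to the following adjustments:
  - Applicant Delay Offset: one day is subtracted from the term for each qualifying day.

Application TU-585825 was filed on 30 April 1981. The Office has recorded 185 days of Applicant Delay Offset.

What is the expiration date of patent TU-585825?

October 27, 2001

Base term: filing date + 21 years → 30 April 2002.
Applicant Delay Offset: −185 days → 27 October 2001.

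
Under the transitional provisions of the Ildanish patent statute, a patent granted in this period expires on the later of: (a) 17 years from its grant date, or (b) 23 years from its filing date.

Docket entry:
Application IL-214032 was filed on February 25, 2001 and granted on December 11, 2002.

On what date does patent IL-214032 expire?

(a) grant + 17 years → 11 December 2019.
(b) filing + 23 years → 25 February 2024.
Later of the two: 25 February 2024.

2024-02-25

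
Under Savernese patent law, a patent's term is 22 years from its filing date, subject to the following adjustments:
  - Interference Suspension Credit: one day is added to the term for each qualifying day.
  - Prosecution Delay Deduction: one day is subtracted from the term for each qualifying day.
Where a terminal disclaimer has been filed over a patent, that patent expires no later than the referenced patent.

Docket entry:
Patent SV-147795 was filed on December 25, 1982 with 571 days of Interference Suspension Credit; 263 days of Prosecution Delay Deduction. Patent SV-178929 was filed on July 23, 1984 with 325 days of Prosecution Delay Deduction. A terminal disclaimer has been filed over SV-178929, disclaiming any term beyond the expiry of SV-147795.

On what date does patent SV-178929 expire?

Natural term of SV-178929:
  Base: filing + 22 years → 23 July 2006.
  Prosecution Delay Deduction: −325 days → 1 September 2005.
Expiry of referenced patent SV-147795:
  Base: filing + 22 years → 25 December 2004.
  Interference Suspension Credit: +571 days → 19 July 2006.
  Prosecution Delay Deduction: −263 days → 29 October 2005.
Terminal disclaimer: SV-178929 expires on the earlier of 1 September 2005 and 29 October 2005.

2005-09-01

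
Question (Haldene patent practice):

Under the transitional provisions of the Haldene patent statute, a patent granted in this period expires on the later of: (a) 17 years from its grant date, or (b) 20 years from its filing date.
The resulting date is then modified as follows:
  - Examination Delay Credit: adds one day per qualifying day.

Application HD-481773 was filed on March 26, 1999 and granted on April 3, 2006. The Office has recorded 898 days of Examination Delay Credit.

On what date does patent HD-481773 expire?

(a) grant + 17 years → 3 April 2023.
(b) filing + 20 years → 26 March 2019.
Later of the two: 3 April 2023.
Examination Delay Credit: +898 days → 17 September 2025.

September 17, 2025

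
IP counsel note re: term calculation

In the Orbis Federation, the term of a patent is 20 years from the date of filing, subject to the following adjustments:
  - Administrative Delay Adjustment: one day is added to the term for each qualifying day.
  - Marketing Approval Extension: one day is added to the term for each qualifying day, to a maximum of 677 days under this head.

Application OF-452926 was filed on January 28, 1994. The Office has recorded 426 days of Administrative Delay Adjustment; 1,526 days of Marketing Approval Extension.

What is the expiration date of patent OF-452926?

2017-02-04

Base term: filing date + 20 years → 28 January 2014.
Administrative Delay Adjustment: +426 days → 30 March 2015.
Marketing Approval Extension: 1526 days claimed exceeds the 677-day cap, so +677 days → 4 February 2017.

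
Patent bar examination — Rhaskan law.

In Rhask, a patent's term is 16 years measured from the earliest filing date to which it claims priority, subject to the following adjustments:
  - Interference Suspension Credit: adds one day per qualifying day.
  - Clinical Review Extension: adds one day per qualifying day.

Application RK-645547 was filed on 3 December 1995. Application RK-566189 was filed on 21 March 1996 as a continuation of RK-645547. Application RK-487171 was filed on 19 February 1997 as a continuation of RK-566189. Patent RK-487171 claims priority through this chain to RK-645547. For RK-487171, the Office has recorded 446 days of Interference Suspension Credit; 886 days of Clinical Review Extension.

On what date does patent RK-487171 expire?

Earliest priority filing: 3 December 1995.
Base term: 3 December 1995 + 16 years → 3 December 2011.
Interference Suspension Credit: +446 days → 21 February 2013.
Clinical Review Extension: +886 days → 27 July 2015.

2015-07-27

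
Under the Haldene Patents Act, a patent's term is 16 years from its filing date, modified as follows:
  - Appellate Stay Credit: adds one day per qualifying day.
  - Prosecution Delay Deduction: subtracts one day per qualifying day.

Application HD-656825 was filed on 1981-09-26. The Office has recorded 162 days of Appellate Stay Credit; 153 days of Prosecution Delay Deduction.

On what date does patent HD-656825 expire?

October 5, 1997

Base term: filing date + 16 years → 26 September 1997.
Appellate Stay Credit: +162 days → 7 March 1998.
Prosecution Delay Deduction: −153 days → 5 October 1997.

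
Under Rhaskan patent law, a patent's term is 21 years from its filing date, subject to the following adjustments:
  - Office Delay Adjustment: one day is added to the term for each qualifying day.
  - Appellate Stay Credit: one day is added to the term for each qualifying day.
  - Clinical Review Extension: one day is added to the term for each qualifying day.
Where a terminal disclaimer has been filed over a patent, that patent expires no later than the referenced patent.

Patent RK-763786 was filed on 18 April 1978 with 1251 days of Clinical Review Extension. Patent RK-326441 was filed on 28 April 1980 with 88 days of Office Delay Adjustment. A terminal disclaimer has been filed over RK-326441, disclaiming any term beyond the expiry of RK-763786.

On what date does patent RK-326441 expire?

Natural term of RK-326441:
  Base: filing + 21 years → 28 April 2001.
  Office Delay Adjustment: +88 days → 25 July 2001.
Expiry of referenced patent RK-763786:
  Base: filing + 21 years → 18 April 1999.
  Clinical Review Extension: +1251 days → 20 September 2002.
Terminal disclaimer: RK-326441 expires on the earlier of 25 July 2001 and 20 September 2002.

2001-07-25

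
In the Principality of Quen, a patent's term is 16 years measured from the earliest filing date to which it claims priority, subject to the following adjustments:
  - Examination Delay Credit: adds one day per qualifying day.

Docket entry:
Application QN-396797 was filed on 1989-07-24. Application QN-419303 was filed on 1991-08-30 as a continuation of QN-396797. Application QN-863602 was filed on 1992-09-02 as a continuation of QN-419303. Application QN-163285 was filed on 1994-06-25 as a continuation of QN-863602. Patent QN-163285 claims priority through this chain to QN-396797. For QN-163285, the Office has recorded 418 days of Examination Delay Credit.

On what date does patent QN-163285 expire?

Earliest priority filing: 24 July 1989.
Base term: 24 July 1989 + 16 years → 24 July 2005.
Examination Delay Credit: +418 days → 15 September 2006.

September 15, 2006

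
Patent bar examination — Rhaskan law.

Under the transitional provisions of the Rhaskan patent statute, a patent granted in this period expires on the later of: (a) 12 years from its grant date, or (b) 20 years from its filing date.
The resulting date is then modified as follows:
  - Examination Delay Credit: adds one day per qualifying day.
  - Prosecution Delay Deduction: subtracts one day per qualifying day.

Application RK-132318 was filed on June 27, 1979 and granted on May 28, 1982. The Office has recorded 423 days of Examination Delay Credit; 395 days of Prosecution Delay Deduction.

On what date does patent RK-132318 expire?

July 25, 1999

(a) grant + 12 years → 28 May 1994.
(b) filing + 20 years → 27 June 1999.
Later of the two: 27 June 1999.
Examination Delay Credit: +423 days → 23 August 2000.
Prosecution Delay Deduction: −395 days → 25 July 1999.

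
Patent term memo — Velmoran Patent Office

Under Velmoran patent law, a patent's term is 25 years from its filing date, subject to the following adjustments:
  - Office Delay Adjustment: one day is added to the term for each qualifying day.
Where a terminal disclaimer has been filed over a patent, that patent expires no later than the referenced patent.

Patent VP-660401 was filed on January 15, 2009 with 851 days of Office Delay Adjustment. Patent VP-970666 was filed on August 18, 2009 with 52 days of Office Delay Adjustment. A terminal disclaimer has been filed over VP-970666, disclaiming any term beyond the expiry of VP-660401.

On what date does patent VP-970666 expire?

Natural term of VP-970666:
  Base: filing + 25 years → 18 August 2034.
  Office Delay Adjustment: +52 days → 9 October 2034.
Expiry of referenced patent VP-660401:
  Base: filing + 25 years → 15 January 2034.
  Office Delay Adjustment: +851 days → 15 May 2036.
Terminal disclaimer: VP-970666 expires on the earlier of 9 October 2034 and 15 May 2036.

October 9, 2034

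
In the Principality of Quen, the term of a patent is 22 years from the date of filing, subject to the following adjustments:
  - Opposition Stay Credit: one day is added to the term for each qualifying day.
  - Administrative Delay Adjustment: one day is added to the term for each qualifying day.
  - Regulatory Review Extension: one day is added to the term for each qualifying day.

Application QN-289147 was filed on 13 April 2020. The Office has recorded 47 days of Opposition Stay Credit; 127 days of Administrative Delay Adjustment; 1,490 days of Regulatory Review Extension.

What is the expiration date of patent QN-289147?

Base term: filing date + 22 years → 13 April 2042.
Opposition Stay Credit: +47 days → 30 May 2042.
Administrative Delay Adjustment: +127 days → 4 October 2042.
Regulatory Review Extension: +1490 days → 2 November 2046.

2046-11-02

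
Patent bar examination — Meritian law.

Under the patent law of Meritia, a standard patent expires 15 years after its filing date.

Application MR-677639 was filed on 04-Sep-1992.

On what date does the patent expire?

2007-09-04

Filing date + 15 years → 4 September 2007.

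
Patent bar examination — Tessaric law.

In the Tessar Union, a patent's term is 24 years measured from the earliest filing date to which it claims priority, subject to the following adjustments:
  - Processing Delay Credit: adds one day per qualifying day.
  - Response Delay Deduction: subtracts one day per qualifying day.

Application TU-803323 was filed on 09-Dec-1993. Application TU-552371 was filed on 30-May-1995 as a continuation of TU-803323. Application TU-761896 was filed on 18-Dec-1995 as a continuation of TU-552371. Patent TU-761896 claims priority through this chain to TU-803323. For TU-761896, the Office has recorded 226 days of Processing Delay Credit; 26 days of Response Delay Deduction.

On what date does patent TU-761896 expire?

Earliest priority filing: 9 December 1993.
Base term: 9 December 1993 + 24 years → 9 December 2017.
Processing Delay Credit: +226 days → 23 July 2018.
Response Delay Deduction: −26 days → 27 June 2018.

2018-06-27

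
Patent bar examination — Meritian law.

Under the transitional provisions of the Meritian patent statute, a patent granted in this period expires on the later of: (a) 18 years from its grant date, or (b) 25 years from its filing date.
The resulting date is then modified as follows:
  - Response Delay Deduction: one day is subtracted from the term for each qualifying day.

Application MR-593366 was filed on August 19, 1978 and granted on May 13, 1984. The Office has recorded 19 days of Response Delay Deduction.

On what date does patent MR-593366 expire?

2003-07-31

(a) grant + 18 years → 13 May 2002.
(b) filing + 25 years → 19 August 2003.
Later of the two: 19 August 2003.
Response Delay Deduction: −19 days → 31 July 2003.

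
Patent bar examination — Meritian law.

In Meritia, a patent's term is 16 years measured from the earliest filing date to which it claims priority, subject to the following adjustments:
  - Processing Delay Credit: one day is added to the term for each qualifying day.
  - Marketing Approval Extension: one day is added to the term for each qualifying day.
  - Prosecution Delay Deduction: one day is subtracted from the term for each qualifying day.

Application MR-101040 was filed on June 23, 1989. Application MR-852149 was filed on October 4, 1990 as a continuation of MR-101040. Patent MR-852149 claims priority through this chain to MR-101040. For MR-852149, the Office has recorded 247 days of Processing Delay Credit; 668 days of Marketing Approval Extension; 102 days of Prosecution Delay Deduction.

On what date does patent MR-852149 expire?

Earliest priority filing: 23 June 1989.
Base term: 23 June 1989 + 16 years → 23 June 2005.
Processing Delay Credit: +247 days → 25 February 2006.
Marketing Approval Extension: +668 days → 25 December 2007.
Prosecution Delay Deduction: −102 days → 14 September 2007.

September 14, 2007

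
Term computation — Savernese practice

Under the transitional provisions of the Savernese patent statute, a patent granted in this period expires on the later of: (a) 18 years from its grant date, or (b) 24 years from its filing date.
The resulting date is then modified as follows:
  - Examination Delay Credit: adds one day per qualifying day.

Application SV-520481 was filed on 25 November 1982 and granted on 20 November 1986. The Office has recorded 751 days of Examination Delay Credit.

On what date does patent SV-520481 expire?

2008-12-15

(a) grant + 18 years → 20 November 2004.
(b) filing + 24 years → 25 November 2006.
Later of the two: 25 November 2006.
Examination Delay Credit: +751 days → 15 December 2008.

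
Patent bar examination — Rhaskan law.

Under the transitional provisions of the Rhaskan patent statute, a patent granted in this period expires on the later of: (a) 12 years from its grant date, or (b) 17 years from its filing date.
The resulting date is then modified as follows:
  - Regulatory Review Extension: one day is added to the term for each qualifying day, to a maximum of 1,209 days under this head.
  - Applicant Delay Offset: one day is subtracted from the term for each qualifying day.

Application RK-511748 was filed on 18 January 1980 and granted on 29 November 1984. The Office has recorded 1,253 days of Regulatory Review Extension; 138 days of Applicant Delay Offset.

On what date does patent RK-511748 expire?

(a) grant + 12 years → 29 November 1996.
(b) filing + 17 years → 18 January 1997.
Later of the two: 18 January 1997.
Regulatory Review Extension: 1253 days claimed exceeds the 1209-day cap, so +1209 days → 11 May 2000.
Applicant Delay Offset: −138 days → 25 December 1999.

1999-12-25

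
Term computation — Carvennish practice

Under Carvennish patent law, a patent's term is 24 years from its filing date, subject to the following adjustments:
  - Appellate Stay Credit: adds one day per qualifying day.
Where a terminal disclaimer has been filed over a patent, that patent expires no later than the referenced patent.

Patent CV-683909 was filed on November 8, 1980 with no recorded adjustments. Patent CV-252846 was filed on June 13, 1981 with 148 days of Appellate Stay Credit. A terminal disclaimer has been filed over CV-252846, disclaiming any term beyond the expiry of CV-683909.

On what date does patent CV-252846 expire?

Natural term of CV-252846:
  Base: filing + 24 years → 13 June 2005.
  Appellate Stay Credit: +148 days → 8 November 2005.
Expiry of referenced patent CV-683909:
  Base: filing + 24 years → 8 November 2004.
Terminal disclaimer: CV-252846 expires on the earlier of 8 November 2005 and 8 November 2004.

2004-11-08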